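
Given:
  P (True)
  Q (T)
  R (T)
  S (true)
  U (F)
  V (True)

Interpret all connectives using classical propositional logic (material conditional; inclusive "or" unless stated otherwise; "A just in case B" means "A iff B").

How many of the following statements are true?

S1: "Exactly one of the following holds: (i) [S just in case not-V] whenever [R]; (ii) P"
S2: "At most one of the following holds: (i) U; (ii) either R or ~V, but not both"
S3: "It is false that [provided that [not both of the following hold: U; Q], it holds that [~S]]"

S1: In symbols: (R -> (S iff not V)) xor P

not V = not True = False
S iff not V = True iff False = False
R -> (S iff not V) = True -> False = False
(R -> (S iff not V)) xor P = False xor True = True
So S1 is true.

S2: Parsed as U nand (R xor not V)

not V = not True = False
R xor not V = True xor False = True
U nand (R xor not V) = False nand True = True
Thus S2 is true.

S3: This is not ((U nand Q) -> not S).

U nand Q = False nand True = True
not S = not True = False
(U nand Q) -> not S = True -> False = False
not ((U nand Q) -> not S) = not False = True
Hence S3 is true.

True statements: 3 (S1, S2, S3).

3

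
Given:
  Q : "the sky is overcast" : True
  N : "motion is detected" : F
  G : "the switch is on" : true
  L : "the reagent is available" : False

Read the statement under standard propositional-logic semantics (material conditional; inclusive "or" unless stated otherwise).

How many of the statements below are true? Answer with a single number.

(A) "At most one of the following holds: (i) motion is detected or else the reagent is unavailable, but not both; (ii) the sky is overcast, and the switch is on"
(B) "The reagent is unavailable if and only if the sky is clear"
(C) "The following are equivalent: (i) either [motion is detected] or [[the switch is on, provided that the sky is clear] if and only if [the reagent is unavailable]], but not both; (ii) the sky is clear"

(A): In symbols: (N xor not L) nand (Q and G)

not L = not False = True
N xor not L = False xor True = True
Q and G = True and True = True
(N xor not L) nand (Q and G) = True nand True = False
So (A) is false.

(B): Formalization: not L iff not Q

not L = not False = True
not Q = not True = False
not L iff not Q = True iff False = False
Hence (B) is false.

(C): Parsed as (N xor ((not Q -> G) iff not L)) iff not Q

not Q = not True = False
not Q -> G = False -> True = True
not L = not False = True
(not Q -> G) iff not L = True iff True = True
N xor ((not Q -> G) iff not L) = False xor True = True
not Q = not True = False
(N xor ((not Q -> G) iff not L)) iff not Q = True iff False = False
So (C) is false.

Count: 0.

0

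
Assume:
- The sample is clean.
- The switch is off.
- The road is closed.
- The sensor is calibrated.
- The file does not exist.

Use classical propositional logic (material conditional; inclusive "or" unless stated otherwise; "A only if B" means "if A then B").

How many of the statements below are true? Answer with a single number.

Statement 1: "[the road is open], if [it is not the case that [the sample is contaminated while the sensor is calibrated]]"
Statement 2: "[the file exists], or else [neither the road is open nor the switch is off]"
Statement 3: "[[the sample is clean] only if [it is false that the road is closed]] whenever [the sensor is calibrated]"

0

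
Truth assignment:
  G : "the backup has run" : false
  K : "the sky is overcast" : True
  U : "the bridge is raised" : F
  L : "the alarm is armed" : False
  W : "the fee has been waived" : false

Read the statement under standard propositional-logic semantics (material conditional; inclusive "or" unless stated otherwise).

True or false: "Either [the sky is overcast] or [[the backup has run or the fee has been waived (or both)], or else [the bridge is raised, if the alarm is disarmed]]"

True.

In symbols: K ∨ ((G ∨ W) ∨ (¬L → U))

G ∨ W = F ∨ F = F
¬L = ¬F = T
¬L → U = T → F = F
(G ∨ W) ∨ (¬L → U) = F ∨ F = F
K ∨ ((G ∨ W) ∨ (¬L → U)) = T ∨ F = T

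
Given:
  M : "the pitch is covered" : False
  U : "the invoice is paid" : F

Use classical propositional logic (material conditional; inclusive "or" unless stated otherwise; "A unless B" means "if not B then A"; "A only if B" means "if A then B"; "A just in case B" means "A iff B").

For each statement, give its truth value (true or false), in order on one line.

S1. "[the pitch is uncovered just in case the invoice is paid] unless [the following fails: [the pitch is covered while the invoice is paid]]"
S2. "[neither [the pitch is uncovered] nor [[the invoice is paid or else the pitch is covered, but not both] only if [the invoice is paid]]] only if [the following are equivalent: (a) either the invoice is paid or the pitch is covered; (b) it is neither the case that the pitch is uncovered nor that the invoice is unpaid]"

S1 true / S2 true

S1: Parsed as (¬M ↔ U) ∨ ¬(M ∧ U)

¬M = ¬F = T
¬M ↔ U = T ↔ F = F
M ∧ U = F ∧ F = F
¬(M ∧ U) = ¬F = T
(¬M ↔ U) ∨ ¬(M ∧ U) = F ∨ T = T
So S1 is true.

S2: This is (¬M ↓ ((U ⊕ M) → U)) → ((U ∨ M) ↔ (¬M ↓ ¬U)).

¬M = ¬F = T
U ⊕ M = F ⊕ F = F
(U ⊕ M) → U = F → F = T
¬M ↓ ((U ⊕ M) → U) = T ↓ T = F
U ∨ M = F ∨ F = F
¬M = ¬F = T
¬U = ¬F = T
¬M ↓ ¬U = T ↓ T = F
(U ∨ M) ↔ (¬M ↓ ¬U) = F ↔ F = T
(¬M ↓ ((U ⊕ M) → U)) → ((U ∨ M) ↔ (¬M ↓ ¬U)) = F → T = T
So S2 is true.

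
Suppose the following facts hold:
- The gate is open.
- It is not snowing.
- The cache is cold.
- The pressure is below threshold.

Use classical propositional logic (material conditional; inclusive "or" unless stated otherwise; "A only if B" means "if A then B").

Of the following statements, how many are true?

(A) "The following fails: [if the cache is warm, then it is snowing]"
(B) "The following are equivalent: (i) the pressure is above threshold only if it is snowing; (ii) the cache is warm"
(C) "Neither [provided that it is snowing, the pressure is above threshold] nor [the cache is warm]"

0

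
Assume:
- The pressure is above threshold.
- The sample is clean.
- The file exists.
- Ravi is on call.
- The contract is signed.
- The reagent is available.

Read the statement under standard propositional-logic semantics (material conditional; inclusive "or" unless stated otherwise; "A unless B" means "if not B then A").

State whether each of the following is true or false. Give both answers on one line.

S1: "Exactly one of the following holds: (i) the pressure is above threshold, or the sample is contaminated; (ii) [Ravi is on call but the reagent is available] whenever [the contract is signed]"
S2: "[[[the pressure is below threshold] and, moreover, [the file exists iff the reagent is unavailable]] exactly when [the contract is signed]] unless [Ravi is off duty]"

S1 false, S2 false

Let K = "the pressure is above threshold" (T), H = "the sample is contaminated" (F), Q = "the contract is signed" (T), S = "Ravi is on call" (T), U = "the reagent is available" (T), N = "the file exists" (T).

S1: Parsed as (K ∨ H) ⊕ (Q → (S ∧ U))

K ∨ H = T ∨ F = T
S ∧ U = T ∧ T = T
Q → (S ∧ U) = T → T = T
(K ∨ H) ⊕ (Q → (S ∧ U)) = T ⊕ T = F
Thus S1 is false.

S2: Parsed as ((¬K ∧ (N ↔ ¬U)) ↔ Q) ∨ ¬S

¬K = ¬T = F
¬U = ¬T = F
N ↔ ¬U = T ↔ F = F
¬K ∧ (N ↔ ¬U) = F ∧ F = F
(¬K ∧ (N ↔ ¬U)) ↔ Q = F ↔ T = F
¬S = ¬T = F
((¬K ∧ (N ↔ ¬U)) ↔ Q) ∨ ¬S = F ∨ F = F
So S2 is false.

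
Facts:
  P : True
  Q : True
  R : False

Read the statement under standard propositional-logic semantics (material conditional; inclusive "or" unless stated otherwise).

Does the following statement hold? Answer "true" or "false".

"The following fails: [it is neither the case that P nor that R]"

The statement is true.

Parsed as not (P nor R)

P nor R = True nor False = False
not (P nor R) = not False = True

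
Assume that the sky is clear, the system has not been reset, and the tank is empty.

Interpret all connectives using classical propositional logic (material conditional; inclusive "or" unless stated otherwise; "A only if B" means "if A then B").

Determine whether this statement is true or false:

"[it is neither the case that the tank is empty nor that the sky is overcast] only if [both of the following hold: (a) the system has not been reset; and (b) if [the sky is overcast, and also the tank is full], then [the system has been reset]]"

The statement is true.

Let K = "the tank is full" (False), G = "the sky is overcast" (False), R = "the system has been reset" (False).
Formalization: (not K nor G) -> (not R and ((G and K) -> R))

not K = not False = True
not K nor G = True nor False = False
not R = not False = True
G and K = False and False = False
(G and K) -> R = False -> False = True
not R and ((G and K) -> R) = True and True = True
(not K nor G) -> (not R and ((G and K) -> R)) = False -> True = True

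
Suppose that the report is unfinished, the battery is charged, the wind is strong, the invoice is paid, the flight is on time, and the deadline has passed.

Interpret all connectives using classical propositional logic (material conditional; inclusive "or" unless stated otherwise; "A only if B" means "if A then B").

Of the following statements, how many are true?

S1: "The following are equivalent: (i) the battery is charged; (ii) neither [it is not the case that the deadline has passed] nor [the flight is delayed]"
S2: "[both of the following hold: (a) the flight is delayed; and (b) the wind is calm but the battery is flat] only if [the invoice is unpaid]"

Let R = "the battery is charged" (T), M = "the deadline has passed" (T), W = "the flight is delayed" (F), Q = "the wind is strong" (T), S = "the invoice is paid" (T).

S1: Parsed as R ↔ (¬M ↓ W)

¬M = ¬T = F
¬M ↓ W = F ↓ F = T
R ↔ (¬M ↓ W) = T ↔ T = T
So S1 is true.

S2: In symbols: (W ∧ (¬Q ∧ ¬R)) → ¬S

¬Q = ¬T = F
¬R = ¬T = F
¬Q ∧ ¬R = F ∧ F = F
W ∧ (¬Q ∧ ¬R) = F ∧ F = F
¬S = ¬T = F
(W ∧ (¬Q ∧ ¬R)) → ¬S = F → F = T
Thus S2 is true.

2 of the 2 statements are true (S1, S2).

2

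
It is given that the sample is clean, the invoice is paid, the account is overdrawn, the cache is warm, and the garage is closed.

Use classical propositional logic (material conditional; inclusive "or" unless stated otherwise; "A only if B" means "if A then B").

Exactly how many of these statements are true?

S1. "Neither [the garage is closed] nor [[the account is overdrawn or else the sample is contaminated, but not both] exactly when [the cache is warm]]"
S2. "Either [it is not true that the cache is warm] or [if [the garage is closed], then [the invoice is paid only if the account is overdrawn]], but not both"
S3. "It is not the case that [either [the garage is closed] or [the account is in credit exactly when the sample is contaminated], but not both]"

2

Let K = "the garage is closed" (T), Q = "the account is overdrawn" (T), S = "the sample is contaminated" (F), M = "the cache is warm" (T), N = "the invoice is paid" (T).

S1: Parsed as K nor ((Q xor S) <-> M)

Q xor S = T xor F = T
(Q xor S) <-> M = T <-> T = T
K nor ((Q xor S) <-> M) = T nor T = F
Hence S1 is false.

S2: This is ~M xor (K -> (N -> Q)).

~M = ~T = F
N -> Q = T -> T = T
K -> (N -> Q) = T -> T = T
~M xor (K -> (N -> Q)) = F xor T = T
Thus S2 is true.

S3: This is ~(K xor (~Q <-> S)).

~Q = ~T = F
~Q <-> S = F <-> F = T
K xor (~Q <-> S) = T xor T = F
~(K xor (~Q <-> S)) = ~F = T
So S3 is true.

2 of the 3 statements are true (S2, S3).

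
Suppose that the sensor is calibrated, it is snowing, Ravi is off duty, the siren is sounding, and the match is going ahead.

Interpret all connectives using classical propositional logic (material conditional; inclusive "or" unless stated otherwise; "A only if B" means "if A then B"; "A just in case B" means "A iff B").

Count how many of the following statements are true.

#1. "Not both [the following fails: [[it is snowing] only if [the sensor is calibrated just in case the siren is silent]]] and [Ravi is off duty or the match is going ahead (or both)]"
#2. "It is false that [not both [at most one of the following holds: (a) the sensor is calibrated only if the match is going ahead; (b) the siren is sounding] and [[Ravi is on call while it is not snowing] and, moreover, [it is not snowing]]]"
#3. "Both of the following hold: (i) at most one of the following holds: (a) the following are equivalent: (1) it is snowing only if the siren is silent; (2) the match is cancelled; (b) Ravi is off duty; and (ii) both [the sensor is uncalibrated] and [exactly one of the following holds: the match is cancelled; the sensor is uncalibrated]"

0

Let K = "it is snowing" (T), H = "the sensor is calibrated" (T), D = "the siren is sounding" (T), Q = "Ravi is on call" (F), R = "the match is cancelled" (F).

#1: This is ¬(K → (H ↔ ¬D)) ↑ (¬Q ∨ ¬R).

¬D = ¬T = F
H ↔ ¬D = T ↔ F = F
K → (H ↔ ¬D) = T → F = F
¬(K → (H ↔ ¬D)) = ¬F = T
¬Q = ¬F = T
¬R = ¬F = T
¬Q ∨ ¬R = T ∨ T = T
¬(K → (H ↔ ¬D)) ↑ (¬Q ∨ ¬R) = T ↑ T = F
Thus #1 is false.

#2: This is ¬(((H → ¬R) ↑ D) ↑ ((Q ∧ ¬K) ∧ ¬K)).

¬R = ¬F = T
H → ¬R = T → T = T
(H → ¬R) ↑ D = T ↑ T = F
¬K = ¬T = F
Q ∧ ¬K = F ∧ F = F
¬K = ¬T = F
(Q ∧ ¬K) ∧ ¬K = F ∧ F = F
((H → ¬R) ↑ D) ↑ ((Q ∧ ¬K) ∧ ¬K) = F ↑ F = T
¬(((H → ¬R) ↑ D) ↑ ((Q ∧ ¬K) ∧ ¬K)) = ¬T = F
So #2 is false.

#3: Formalization: (((K → ¬D) ↔ R) ↑ ¬Q) ∧ (¬H ∧ (R ⊕ ¬H))

¬D = ¬T = F
K → ¬D = T → F = F
(K → ¬D) ↔ R = F ↔ F = T
¬Q = ¬F = T
((K → ¬D) ↔ R) ↑ ¬Q = T ↑ T = F
¬H = ¬T = F
¬H = ¬T = F
R ⊕ ¬H = F ⊕ F = F
¬H ∧ (R ⊕ ¬H) = F ∧ F = F
(((K → ¬D) ↔ R) ↑ ¬Q) ∧ (¬H ∧ (R ⊕ ¬H)) = F ∧ F = F
Thus #3 is false.

Count: 0.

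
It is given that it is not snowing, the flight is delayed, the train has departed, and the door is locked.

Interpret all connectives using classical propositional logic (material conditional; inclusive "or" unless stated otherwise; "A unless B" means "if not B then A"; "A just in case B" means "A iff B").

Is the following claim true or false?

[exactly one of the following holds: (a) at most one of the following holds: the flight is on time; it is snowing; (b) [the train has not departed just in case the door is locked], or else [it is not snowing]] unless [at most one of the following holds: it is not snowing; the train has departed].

The statement is false.

Let Q = "the flight is delayed" (True), P = "it is snowing" (False), R = "the train has departed" (True), S = "the door is locked" (True).
This is ((not Q nand P) xor ((not R iff S) or not P)) or (not P nand R).

not Q = not True = False
not Q nand P = False nand False = True
not R = not True = False
not R iff S = False iff True = False
not P = not False = True
(not R iff S) or not P = False or True = True
(not Q nand P) xor ((not R iff S) or not P) = True xor True = False
not P = not False = True
not P nand R = True nand True = False
((not Q nand P) xor ((not R iff S) or not P)) or (not P nand R) = False or False = False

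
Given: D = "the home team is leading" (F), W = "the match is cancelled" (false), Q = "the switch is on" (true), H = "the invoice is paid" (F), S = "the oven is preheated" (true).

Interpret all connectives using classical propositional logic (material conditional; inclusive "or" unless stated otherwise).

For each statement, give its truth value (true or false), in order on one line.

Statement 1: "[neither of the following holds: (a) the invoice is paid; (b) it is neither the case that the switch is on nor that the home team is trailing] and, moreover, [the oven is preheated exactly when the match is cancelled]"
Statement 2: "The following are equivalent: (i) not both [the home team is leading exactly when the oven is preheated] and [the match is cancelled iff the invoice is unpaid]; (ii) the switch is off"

Statement 1: Parsed as (H ↓ (Q ↓ ¬D)) ∧ (S ↔ W)

¬D = ¬F = T
Q ↓ ¬D = T ↓ T = F
H ↓ (Q ↓ ¬D) = F ↓ F = T
S ↔ W = T ↔ F = F
(H ↓ (Q ↓ ¬D)) ∧ (S ↔ W) = T ∧ F = F
So Statement 1 is false.

Statement 2: Parsed as ((D ↔ S) ↑ (W ↔ ¬H)) ↔ ¬Q

D ↔ S = F ↔ T = F
¬H = ¬F = T
W ↔ ¬H = F ↔ T = F
(D ↔ S) ↑ (W ↔ ¬H) = F ↑ F = T
¬Q = ¬T = F
((D ↔ S) ↑ (W ↔ ¬H)) ↔ ¬Q = T ↔ F = F
Hence Statement 2 is false.

Statement 1 false, Statement 2 false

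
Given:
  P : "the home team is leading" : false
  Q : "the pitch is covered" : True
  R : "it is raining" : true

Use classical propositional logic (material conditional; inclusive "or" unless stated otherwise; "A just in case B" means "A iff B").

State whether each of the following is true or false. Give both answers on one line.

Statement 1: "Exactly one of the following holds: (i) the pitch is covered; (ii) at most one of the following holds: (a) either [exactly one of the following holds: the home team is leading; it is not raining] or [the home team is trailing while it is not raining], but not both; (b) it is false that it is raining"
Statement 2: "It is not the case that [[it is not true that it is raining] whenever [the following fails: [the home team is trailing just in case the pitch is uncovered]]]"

Statement 1 False; Statement 2 True

Statement 1: In symbols: Q xor (((P xor not R) xor (not P and not R)) nand not R)

not R = not True = False
P xor not R = False xor False = False
not P = not False = True
not R = not True = False
not P and not R = True and False = False
(P xor not R) xor (not P and not R) = False xor False = False
not R = not True = False
((P xor not R) xor (not P and not R)) nand not R = False nand False = True
Q xor (((P xor not R) xor (not P and not R)) nand not R) = True xor True = False
Hence Statement 1 is false.

Statement 2: Formalization: not (not (not P iff not Q) -> not R)

not P = not False = True
not Q = not True = False
not P iff not Q = True iff False = False
not (not P iff not Q) = not False = True
not R = not True = False
not (not P iff not Q) -> not R = True -> False = False
not (not (not P iff not Q) -> not R) = not False = True
Hence Statement 2 is true.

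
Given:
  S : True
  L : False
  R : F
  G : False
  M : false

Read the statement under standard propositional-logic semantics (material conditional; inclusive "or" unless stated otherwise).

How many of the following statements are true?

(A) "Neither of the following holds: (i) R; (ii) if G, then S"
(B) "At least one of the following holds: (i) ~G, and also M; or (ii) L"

0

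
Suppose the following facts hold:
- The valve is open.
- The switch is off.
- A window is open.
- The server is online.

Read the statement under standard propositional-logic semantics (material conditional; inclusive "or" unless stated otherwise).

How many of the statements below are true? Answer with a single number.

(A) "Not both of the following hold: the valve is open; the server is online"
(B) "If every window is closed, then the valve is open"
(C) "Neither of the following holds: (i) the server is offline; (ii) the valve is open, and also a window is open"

Let N = "the valve is open" (T), K = "the server is online" (T), H = "a window is open" (T).

(A): In symbols: N nand K

N nand K = T nand T = F
Thus (A) is false.

(B): Parsed as ~H -> N

~H = ~T = F
~H -> N = F -> T = T
Hence (B) is true.

(C): In symbols: ~K nor (N & H)

~K = ~T = F
N & H = T & T = T
~K nor (N & H) = F nor T = F
Hence (C) is false.

Count: 1.

1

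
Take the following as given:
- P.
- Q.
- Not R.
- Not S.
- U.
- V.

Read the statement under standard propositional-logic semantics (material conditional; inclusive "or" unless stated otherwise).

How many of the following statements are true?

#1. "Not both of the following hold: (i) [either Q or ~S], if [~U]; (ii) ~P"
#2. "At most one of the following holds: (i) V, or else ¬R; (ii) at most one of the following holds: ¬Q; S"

1

#1: This is (~U -> (Q | ~S)) nand ~P.

~U = ~T = F
~S = ~F = T
Q | ~S = T | T = T
~U -> (Q | ~S) = F -> T = T
~P = ~T = F
(~U -> (Q | ~S)) nand ~P = T nand F = T
So #1 is true.

#2: In symbols: (V | ~R) nand (~Q nand S)

~R = ~F = T
V | ~R = T | T = T
~Q = ~T = F
~Q nand S = F nand F = T
(V | ~R) nand (~Q nand S) = T nand T = F
Thus #2 is false.

Count: 1.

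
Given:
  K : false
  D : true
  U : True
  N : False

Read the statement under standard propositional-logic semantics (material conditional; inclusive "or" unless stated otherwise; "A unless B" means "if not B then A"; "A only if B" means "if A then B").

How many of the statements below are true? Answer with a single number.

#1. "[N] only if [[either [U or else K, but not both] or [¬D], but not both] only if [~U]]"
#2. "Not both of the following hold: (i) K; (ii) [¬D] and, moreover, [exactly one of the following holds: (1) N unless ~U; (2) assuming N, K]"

2

#1: Parsed as N -> (((U xor K) xor not D) -> not U)

U xor K = True xor False = True
not D = not True = False
(U xor K) xor not D = True xor False = True
not U = not True = False
((U xor K) xor not D) -> not U = True -> False = False
N -> (((U xor K) xor not D) -> not U) = False -> False = True
Hence #1 is true.

#2: This is K nand (not D and ((N or not U) xor (N -> K))).

not D = not True = False
not U = not True = False
N or not U = False or False = False
N -> K = False -> False = True
(N or not U) xor (N -> K) = False xor True = True
not D and ((N or not U) xor (N -> K)) = False and True = False
K nand (not D and ((N or not U) xor (N -> K))) = False nand False = True
Thus #2 is true.

2 of the 2 statements are true (#1, #2).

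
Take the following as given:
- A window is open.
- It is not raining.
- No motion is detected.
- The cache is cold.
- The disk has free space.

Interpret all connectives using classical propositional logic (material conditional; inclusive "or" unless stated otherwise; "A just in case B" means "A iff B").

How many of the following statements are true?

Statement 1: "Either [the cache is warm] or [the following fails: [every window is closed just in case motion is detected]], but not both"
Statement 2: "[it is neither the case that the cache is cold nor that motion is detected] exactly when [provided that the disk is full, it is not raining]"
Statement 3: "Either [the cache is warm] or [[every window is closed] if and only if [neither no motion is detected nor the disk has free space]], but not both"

1

Let U = "the cache is warm" (F), K = "a window is open" (T), N = "motion is detected" (F), P = "the disk is full" (F), S = "it is raining" (F).

Statement 1: This is U xor ~(~K <-> N).

~K = ~T = F
~K <-> N = F <-> F = T
~(~K <-> N) = ~T = F
U xor ~(~K <-> N) = F xor F = F
Hence Statement 1 is false.

Statement 2: Formalization: (~U nor N) <-> (P -> ~S)

~U = ~F = T
~U nor N = T nor F = F
~S = ~F = T
P -> ~S = F -> T = T
(~U nor N) <-> (P -> ~S) = F <-> T = F
Hence Statement 2 is false.

Statement 3: Formalization: U xor (~K <-> (~N nor ~P))

~K = ~T = F
~N = ~F = T
~P = ~F = T
~N nor ~P = T nor T = F
~K <-> (~N nor ~P) = F <-> F = T
U xor (~K <-> (~N nor ~P)) = F xor T = T
So Statement 3 is true.

Count: 1.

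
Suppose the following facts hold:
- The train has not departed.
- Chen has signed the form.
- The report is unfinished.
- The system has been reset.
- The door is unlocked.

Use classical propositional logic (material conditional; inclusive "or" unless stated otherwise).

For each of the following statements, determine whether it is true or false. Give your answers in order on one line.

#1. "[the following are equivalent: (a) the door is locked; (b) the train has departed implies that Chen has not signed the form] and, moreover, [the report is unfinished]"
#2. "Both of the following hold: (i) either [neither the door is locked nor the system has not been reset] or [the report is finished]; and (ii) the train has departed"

Let M = "the door is locked" (F), P = "the train has departed" (F), S = "Chen has signed the form" (T), Q = "the report is finished" (F), G = "the system has been reset" (T).

#1: Formalization: (M ↔ (P → ¬S)) ∧ ¬Q

¬S = ¬T = F
P → ¬S = F → F = T
M ↔ (P → ¬S) = F ↔ T = F
¬Q = ¬F = T
(M ↔ (P → ¬S)) ∧ ¬Q = F ∧ T = F
So #1 is false.

#2: Parsed as ((M ↓ ¬G) ∨ Q) ∧ P

¬G = ¬T = F
M ↓ ¬G = F ↓ F = T
(M ↓ ¬G) ∨ Q = T ∨ F = T
((M ↓ ¬G) ∨ Q) ∧ P = T ∧ F = F
Hence #2 is false.

#1 False / #2 False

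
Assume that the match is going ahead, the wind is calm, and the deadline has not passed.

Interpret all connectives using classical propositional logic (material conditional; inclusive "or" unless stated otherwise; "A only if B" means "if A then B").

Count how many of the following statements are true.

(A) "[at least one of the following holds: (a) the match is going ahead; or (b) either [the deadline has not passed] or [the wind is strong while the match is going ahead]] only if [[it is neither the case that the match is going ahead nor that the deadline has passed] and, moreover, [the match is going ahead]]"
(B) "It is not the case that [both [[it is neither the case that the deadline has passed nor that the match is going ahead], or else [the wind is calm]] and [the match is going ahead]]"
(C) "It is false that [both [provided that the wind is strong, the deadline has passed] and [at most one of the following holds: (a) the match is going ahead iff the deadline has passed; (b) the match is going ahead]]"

0

Let Q = "the match is cancelled" (F), M = "the deadline has passed" (F), G = "the wind is strong" (F).

(A): Formalization: (~Q | (~M | (G & ~Q))) -> ((~Q nor M) & ~Q)

~Q = ~F = T
~M = ~F = T
~Q = ~F = T
G & ~Q = F & T = F
~M | (G & ~Q) = T | F = T
~Q | (~M | (G & ~Q)) = T | T = T
~Q = ~F = T
~Q nor M = T nor F = F
~Q = ~F = T
(~Q nor M) & ~Q = F & T = F
(~Q | (~M | (G & ~Q))) -> ((~Q nor M) & ~Q) = T -> F = F
Hence (A) is false.

(B): In symbols: ~(((M nor ~Q) | ~G) & ~Q)

~Q = ~F = T
M nor ~Q = F nor T = F
~G = ~F = T
(M nor ~Q) | ~G = F | T = T
~Q = ~F = T
((M nor ~Q) | ~G) & ~Q = T & T = T
~(((M nor ~Q) | ~G) & ~Q) = ~T = F
So (B) is false.

(C): In symbols: ~((G -> M) & ((~Q <-> M) nand ~Q))

G -> M = F -> F = T
~Q = ~F = T
~Q <-> M = T <-> F = F
~Q = ~F = T
(~Q <-> M) nand ~Q = F nand T = T
(G -> M) & ((~Q <-> M) nand ~Q) = T & T = T
~((G -> M) & ((~Q <-> M) nand ~Q)) = ~T = F
So (C) is false.

Count: 0.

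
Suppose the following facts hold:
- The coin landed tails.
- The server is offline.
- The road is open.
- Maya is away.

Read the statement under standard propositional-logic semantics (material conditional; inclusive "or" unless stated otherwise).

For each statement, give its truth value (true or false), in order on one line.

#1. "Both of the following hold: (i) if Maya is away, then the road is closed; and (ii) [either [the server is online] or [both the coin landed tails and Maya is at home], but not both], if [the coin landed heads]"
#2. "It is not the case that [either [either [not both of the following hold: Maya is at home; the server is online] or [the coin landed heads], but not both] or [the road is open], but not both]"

Let L = "Maya is at home" (F), V = "the road is closed" (F), Q = "the coin landed heads" (F), P = "the server is online" (F).

#1: Parsed as (¬L → V) ∧ (Q → (P ⊕ (¬Q ∧ L)))

¬L = ¬F = T
¬L → V = T → F = F
¬Q = ¬F = T
¬Q ∧ L = T ∧ F = F
P ⊕ (¬Q ∧ L) = F ⊕ F = F
Q → (P ⊕ (¬Q ∧ L)) = F → F = T
(¬L → V) ∧ (Q → (P ⊕ (¬Q ∧ L))) = F ∧ T = F
Hence #1 is false.

#2: In symbols: ¬(((L ↑ P) ⊕ Q) ⊕ ¬V)

L ↑ P = F ↑ F = T
(L ↑ P) ⊕ Q = T ⊕ F = T
¬V = ¬F = T
((L ↑ P) ⊕ Q) ⊕ ¬V = T ⊕ T = F
¬(((L ↑ P) ⊕ Q) ⊕ ¬V) = ¬F = T
Hence #2 is true.

#1 False; #2 True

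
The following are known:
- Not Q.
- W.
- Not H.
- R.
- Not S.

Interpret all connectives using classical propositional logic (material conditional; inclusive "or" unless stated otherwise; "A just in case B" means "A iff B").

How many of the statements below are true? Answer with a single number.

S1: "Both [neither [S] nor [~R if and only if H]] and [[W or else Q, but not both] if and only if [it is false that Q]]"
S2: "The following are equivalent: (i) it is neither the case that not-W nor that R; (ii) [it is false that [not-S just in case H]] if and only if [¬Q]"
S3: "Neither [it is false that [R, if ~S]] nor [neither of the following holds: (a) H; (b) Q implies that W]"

S1: Formalization: (S nor (~R <-> H)) & ((W xor Q) <-> ~Q)

~R = ~T = F
~R <-> H = F <-> F = T
S nor (~R <-> H) = F nor T = F
W xor Q = T xor F = T
~Q = ~F = T
(W xor Q) <-> ~Q = T <-> T = T
(S nor (~R <-> H)) & ((W xor Q) <-> ~Q) = F & T = F
Hence S1 is false.

S2: In symbols: (~W nor R) <-> (~(~S <-> H) <-> ~Q)

~W = ~T = F
~W nor R = F nor T = F
~S = ~F = T
~S <-> H = T <-> F = F
~(~S <-> H) = ~F = T
~Q = ~F = T
~(~S <-> H) <-> ~Q = T <-> T = T
(~W nor R) <-> (~(~S <-> H) <-> ~Q) = F <-> T = F
Thus S2 is false.

S3: In symbols: ~(~S -> R) nor (H nor (Q -> W))

~S = ~F = T
~S -> R = T -> T = T
~(~S -> R) = ~T = F
Q -> W = F -> T = T
H nor (Q -> W) = F nor T = F
~(~S -> R) nor (H nor (Q -> W)) = F nor F = T
Hence S3 is true.

Count: 1.

1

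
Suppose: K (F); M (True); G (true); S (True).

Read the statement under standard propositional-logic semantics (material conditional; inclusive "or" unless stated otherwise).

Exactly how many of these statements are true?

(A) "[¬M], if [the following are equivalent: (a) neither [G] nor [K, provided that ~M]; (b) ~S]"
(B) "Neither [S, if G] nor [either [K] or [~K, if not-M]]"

0

(A): Parsed as ((G nor (not M -> K)) iff not S) -> not M

not M = not True = False
not M -> K = False -> False = True
G nor (not M -> K) = True nor True = False
not S = not True = False
(G nor (not M -> K)) iff not S = False iff False = True
not M = not True = False
((G nor (not M -> K)) iff not S) -> not M = True -> False = False
Hence (A) is false.

(B): This is (G -> S) nor (K or (not M -> not K)).

G -> S = True -> True = True
not M = not True = False
not K = not False = True
not M -> not K = False -> True = True
K or (not M -> not K) = False or True = True
(G -> S) nor (K or (not M -> not K)) = True nor True = False
Hence (B) is false.

0 of the 2 statements are true (none).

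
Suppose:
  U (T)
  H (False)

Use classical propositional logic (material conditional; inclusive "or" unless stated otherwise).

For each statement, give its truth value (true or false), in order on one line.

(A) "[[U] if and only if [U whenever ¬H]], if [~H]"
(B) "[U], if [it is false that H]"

(A): This is ~H -> (U <-> (~H -> U)).

~H = ~F = T
~H = ~F = T
~H -> U = T -> T = T
U <-> (~H -> U) = T <-> T = T
~H -> (U <-> (~H -> U)) = T -> T = T
Hence (A) is true.

(B): In symbols: ~H -> U

~H = ~F = T
~H -> U = T -> T = T
Hence (B) is true.

(A) True; (B) True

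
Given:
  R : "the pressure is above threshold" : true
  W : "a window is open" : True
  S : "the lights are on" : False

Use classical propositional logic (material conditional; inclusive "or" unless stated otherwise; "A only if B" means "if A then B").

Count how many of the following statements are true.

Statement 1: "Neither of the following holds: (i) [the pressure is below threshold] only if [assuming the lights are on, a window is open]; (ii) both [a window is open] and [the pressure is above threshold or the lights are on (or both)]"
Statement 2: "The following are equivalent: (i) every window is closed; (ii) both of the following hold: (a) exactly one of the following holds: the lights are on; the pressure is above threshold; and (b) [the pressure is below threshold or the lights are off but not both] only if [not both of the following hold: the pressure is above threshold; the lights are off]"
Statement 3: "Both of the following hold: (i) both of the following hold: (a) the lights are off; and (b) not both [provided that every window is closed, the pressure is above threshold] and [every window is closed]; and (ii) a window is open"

2

Statement 1: This is (¬R → (S → W)) ↓ (W ∧ (R ∨ S)).

¬R = ¬T = F
S → W = F → T = T
¬R → (S → W) = F → T = T
R ∨ S = T ∨ F = T
W ∧ (R ∨ S) = T ∧ T = T
(¬R → (S → W)) ↓ (W ∧ (R ∨ S)) = T ↓ T = F
Hence Statement 1 is false.

Statement 2: Parsed as ¬W ↔ ((S ⊕ R) ∧ ((¬R ⊕ ¬S) → (R ↑ ¬S)))

¬W = ¬T = F
S ⊕ R = F ⊕ T = T
¬R = ¬T = F
¬S = ¬F = T
¬R ⊕ ¬S = F ⊕ T = T
¬S = ¬F = T
R ↑ ¬S = T ↑ T = F
(¬R ⊕ ¬S) → (R ↑ ¬S) = T → F = F
(S ⊕ R) ∧ ((¬R ⊕ ¬S) → (R ↑ ¬S)) = T ∧ F = F
¬W ↔ ((S ⊕ R) ∧ ((¬R ⊕ ¬S) → (R ↑ ¬S))) = F ↔ F = T
Hence Statement 2 is true.

Statement 3: Parsed as (¬S ∧ ((¬W → R) ↑ ¬W)) ∧ W

¬S = ¬F = T
¬W = ¬T = F
¬W → R = F → T = T
¬W = ¬T = F
(¬W → R) ↑ ¬W = T ↑ F = T
¬S ∧ ((¬W → R) ↑ ¬W) = T ∧ T = T
(¬S ∧ ((¬W → R) ↑ ¬W)) ∧ W = T ∧ T = T
So Statement 3 is true.

Count: 2.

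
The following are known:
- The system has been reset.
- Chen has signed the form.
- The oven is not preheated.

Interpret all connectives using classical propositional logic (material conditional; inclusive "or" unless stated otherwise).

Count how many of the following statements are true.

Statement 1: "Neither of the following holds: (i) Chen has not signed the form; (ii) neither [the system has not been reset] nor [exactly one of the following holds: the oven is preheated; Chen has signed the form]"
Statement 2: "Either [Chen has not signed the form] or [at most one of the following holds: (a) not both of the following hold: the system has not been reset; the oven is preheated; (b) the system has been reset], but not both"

1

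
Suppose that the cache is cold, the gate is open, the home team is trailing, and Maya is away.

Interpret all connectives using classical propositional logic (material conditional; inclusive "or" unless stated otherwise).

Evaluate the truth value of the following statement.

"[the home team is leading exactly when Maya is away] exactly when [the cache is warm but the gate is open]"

Let R = "the home team is leading" (F), D = "Maya is at home" (F), K = "the cache is warm" (F), N = "the gate is open" (T).
Formalization: (R <-> ~D) <-> (K & N)

~D = ~F = T
R <-> ~D = F <-> T = F
K & N = F & T = F
(R <-> ~D) <-> (K & N) = F <-> F = T

The statement is true.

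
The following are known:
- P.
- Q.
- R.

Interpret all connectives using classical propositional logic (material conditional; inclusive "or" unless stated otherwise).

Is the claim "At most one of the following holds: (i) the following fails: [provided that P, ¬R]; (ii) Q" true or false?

False

Parsed as not (P -> not R) nand Q

not R = not True = False
P -> not R = True -> False = False
not (P -> not R) = not False = True
not (P -> not R) nand Q = True nand True = False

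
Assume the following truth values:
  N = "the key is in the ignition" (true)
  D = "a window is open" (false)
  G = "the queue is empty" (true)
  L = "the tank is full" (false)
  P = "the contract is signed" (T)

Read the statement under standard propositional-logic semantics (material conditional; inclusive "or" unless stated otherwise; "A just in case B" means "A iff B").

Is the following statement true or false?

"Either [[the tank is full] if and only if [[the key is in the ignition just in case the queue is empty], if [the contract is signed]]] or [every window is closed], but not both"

true

This is (L iff (P -> (N iff G))) xor not D.

N iff G = True iff True = True
P -> (N iff G) = True -> True = True
L iff (P -> (N iff G)) = False iff True = False
not D = not False = True
(L iff (P -> (N iff G))) xor not D = False xor True = True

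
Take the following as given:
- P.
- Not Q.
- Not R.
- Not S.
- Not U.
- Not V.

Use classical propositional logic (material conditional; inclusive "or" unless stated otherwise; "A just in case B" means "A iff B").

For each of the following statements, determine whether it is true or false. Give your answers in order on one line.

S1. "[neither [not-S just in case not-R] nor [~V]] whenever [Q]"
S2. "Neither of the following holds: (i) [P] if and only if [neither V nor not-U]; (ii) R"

S1 True; S2 True

S1: Parsed as Q -> ((not S iff not R) nor not V)

not S = not False = True
not R = not False = True
not S iff not R = True iff True = True
not V = not False = True
(not S iff not R) nor not V = True nor True = False
Q -> ((not S iff not R) nor not V) = False -> False = True
Hence S1 is true.

S2: In symbols: (P iff (V nor not U)) nor R

not U = not False = True
V nor not U = False nor True = False
P iff (V nor not U) = True iff False = False
(P iff (V nor not U)) nor R = False nor False = True
So S2 is true.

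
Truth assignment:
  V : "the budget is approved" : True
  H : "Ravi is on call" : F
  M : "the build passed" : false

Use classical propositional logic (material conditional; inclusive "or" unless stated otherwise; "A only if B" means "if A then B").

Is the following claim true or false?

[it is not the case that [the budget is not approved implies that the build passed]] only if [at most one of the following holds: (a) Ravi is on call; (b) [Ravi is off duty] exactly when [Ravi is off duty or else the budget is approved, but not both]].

True.

In symbols: not (not V -> M) -> (H nand (not H iff (not H xor V)))

not V = not True = False
not V -> M = False -> False = True
not (not V -> M) = not True = False
not H = not False = True
not H = not False = True
not H xor V = True xor True = False
not H iff (not H xor V) = True iff False = False
H nand (not H iff (not H xor V)) = False nand False = True
not (not V -> M) -> (H nand (not H iff (not H xor V))) = False -> True = True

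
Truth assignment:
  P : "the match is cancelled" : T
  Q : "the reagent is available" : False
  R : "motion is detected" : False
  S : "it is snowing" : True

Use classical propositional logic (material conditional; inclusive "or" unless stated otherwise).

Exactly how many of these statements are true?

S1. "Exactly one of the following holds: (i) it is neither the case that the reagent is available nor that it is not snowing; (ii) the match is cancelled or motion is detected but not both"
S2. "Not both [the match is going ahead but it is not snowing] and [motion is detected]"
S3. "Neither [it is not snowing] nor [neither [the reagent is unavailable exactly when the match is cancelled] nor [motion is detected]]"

S1: In symbols: (Q nor not S) xor (P xor R)

not S = not True = False
Q nor not S = False nor False = True
P xor R = True xor False = True
(Q nor not S) xor (P xor R) = True xor True = False
Hence S1 is false.

S2: This is (not P and not S) nand R.

not P = not True = False
not S = not True = False
not P and not S = False and False = False
(not P and not S) nand R = False nand False = True
Thus S2 is true.

S3: In symbols: not S nor ((not Q iff P) nor R)

not S = not True = False
not Q = not False = True
not Q iff P = True iff True = True
(not Q iff P) nor R = True nor False = False
not S nor ((not Q iff P) nor R) = False nor False = True
Hence S3 is true.

True statements: 2 (S2, S3).

2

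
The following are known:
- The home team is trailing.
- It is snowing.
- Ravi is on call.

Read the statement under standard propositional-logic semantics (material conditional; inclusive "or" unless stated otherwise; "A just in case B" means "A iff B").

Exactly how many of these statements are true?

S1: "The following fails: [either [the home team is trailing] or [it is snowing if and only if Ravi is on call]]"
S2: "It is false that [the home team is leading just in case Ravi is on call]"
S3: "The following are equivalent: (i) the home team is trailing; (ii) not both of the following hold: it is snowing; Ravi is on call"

1

Let P = "the home team is leading" (F), Q = "it is snowing" (T), R = "Ravi is on call" (T).

S1: This is ~(~P | (Q <-> R)).

~P = ~F = T
Q <-> R = T <-> T = T
~P | (Q <-> R) = T | T = T
~(~P | (Q <-> R)) = ~T = F
Thus S1 is false.

S2: Formalization: ~(P <-> R)

P <-> R = F <-> T = F
~(P <-> R) = ~F = T
Hence S2 is true.

S3: Parsed as ~P <-> (Q nand R)

~P = ~F = T
Q nand R = T nand T = F
~P <-> (Q nand R) = T <-> F = F
Hence S3 is false.

Count: 1.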